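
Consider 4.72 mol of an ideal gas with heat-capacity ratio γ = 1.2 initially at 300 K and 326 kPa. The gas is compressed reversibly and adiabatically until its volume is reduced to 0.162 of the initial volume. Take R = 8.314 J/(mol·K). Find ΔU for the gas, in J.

25800 J

V₁ = nRT₁/P₁ = 4.72×8.314×300/326 = 36.1 L.
Adiabatic: TV^(γ−1) = const ⇒ T₂ = 300×(6.17)^0.200 = 432 K; PV^γ = const ⇒ P₂ = 2900 kPa.
For an ideal gas ΔU = nCvΔT with Cv = R/(γ−1) = 41.6 J/(mol·K).
ΔU = 4.72×41.6×(432−300) = 25800 J.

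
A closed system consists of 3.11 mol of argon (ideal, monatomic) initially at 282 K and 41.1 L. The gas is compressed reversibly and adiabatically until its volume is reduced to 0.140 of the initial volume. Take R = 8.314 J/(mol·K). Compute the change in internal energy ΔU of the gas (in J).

P₁ = nRT₁/V₁ = 3.11×8.314×282/41.1 = 177 kPa.
Adiabatic: TV^(γ−1) = const ⇒ T₂ = 282×(7.14)^0.667 = 1050 K; PV^γ = const ⇒ P₂ = 4700 kPa.
For an ideal gas ΔU = nCvΔT with Cv = (3/2)R = 12.5 J/(mol·K).
ΔU = 3.11×12.5×(1050−282) = 29600 J.

29600 J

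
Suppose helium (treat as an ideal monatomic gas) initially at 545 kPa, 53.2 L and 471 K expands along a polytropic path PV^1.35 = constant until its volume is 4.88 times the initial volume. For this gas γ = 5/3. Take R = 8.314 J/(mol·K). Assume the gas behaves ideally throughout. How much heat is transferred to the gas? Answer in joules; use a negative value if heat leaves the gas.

16800 J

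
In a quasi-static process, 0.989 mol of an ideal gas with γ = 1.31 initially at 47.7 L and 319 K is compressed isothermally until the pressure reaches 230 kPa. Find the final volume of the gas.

P₁ = nRT₁/V₁ = 0.989×8.314×319/47.7 = 55.0 kPa.
Isothermal: T stays 319 K; PV = const ⇒ V₂ = 11.4 L, P₂ = 230 kPa.

11.4 L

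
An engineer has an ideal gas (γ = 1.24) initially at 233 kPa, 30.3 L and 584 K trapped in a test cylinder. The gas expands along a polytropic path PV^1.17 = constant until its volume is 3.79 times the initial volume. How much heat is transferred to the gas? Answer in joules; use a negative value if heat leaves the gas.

n = P₁V₁/(RT₁) = 233×30.3/(8.314×584) = 1.45 mol.
Polytropic n=1.17: T₂ = T₁(V₁/V₂)^(n−1) = 584×(0.264)^0.17 = 466 K; P₂ = P₁(V₁/V₂)^n = 49.0 kPa.
W = (P₁V₁−P₂V₂)/(n−1) = (233×30.3−49.0×115)/0.17 = 8420 J.
ΔU = nCvΔT = 1.45×34.6×(466−584) = -5960 J.
Q = ΔU + W = 2460 J.

2460 J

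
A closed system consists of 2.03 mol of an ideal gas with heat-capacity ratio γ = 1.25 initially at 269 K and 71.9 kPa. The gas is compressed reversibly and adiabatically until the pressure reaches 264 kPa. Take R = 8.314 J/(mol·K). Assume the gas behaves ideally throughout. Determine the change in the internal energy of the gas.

V₁ = nRT₁/P₁ = 2.03×8.314×269/71.9 = 63.1 L.
Adiabatic: T₂/T₁ = (P₂/P₁)^((γ−1)/γ) ⇒ T₂ = 269×(3.67)^0.200 = 349 K; V₂ = 22.3 L.
For an ideal gas ΔU = nCvΔT with Cv = R/(γ−1) = 33.3 J/(mol·K).
ΔU = 2.03×33.3×(349−269) = 5400 J.

5400 J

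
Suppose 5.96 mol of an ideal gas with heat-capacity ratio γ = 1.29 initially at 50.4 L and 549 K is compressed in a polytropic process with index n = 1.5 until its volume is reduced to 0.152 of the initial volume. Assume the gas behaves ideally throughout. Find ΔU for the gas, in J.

147000 J

P₁ = nRT₁/V₁ = 5.96×8.314×549/50.4 = 540 kPa.
Polytropic n=1.5: T₂ = T₁(V₁/V₂)^(n−1) = 549×(6.58)^0.50 = 1410 K; P₂ = P₁(V₁/V₂)^n = 9110 kPa.
For an ideal gas ΔU = nCvΔT with Cv = R/(γ−1) = 28.7 J/(mol·K).
ΔU = 5.96×28.7×(1410−549) = 147000 J.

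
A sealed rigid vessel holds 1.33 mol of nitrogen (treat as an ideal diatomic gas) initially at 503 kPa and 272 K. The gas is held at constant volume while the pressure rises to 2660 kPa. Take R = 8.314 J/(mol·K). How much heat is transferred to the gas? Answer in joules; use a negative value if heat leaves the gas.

32200 J

V₁ = nRT₁/P₁ = 1.33×8.314×272/503 = 5.98 L.
Isochoric: V stays 5.98 L; P/T = const ⇒ T₂ = 1440 K, P₂ = 2660 kPa.
W = 0 (no volume change).
ΔU = nCvΔT = 1.33×20.8×(1440−272) = 32200 J.
Q = ΔU = 32200 J.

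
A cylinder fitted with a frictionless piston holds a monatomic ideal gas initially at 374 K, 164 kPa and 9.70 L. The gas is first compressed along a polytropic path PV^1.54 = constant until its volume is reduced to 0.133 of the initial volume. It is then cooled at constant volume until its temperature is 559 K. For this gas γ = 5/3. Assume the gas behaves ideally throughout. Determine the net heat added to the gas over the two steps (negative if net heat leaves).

-4630 J

n = P₁V₁/(RT₁) = 164×9.70/(8.314×374) = 0.512 mol.
Step 1 — Polytropic n=1.54: T₂ = T₁(V₁/V₂)^(n−1) = 374×(7.52)^0.54 = 1110 K; P₂ = P₁(V₁/V₂)^n = 3670 kPa.
W = (P₁V₁−P₂V₂)/(n−1) = (164×9.70−3670×1.29)/0.54 = -5810 J.
ΔU = nCvΔT = 0.512×12.5×(1110−374) = 4710 J.
Q = ΔU + W = -1100 J.
State after step 1: P = 3670 kPa, V = 1.29 L, T = 1110 K.
Step 2 — Isochoric: V stays 1.29 L; P/T = const ⇒ T₂ = 559 K, P₂ = 1840 kPa.
W = 0 (no volume change).
ΔU = nCvΔT = 0.512×12.5×(559−1110) = -3530 J.
Q = ΔU = -3530 J.
Net over both steps: W = -5810 J, Q = -4630 J, ΔU = 1180 J.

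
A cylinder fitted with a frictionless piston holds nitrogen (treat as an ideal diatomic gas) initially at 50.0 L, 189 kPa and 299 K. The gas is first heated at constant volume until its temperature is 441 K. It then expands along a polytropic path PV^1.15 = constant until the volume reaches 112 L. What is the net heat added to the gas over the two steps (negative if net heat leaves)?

17800 J

n = P₁V₁/(RT₁) = 189×50.0/(8.314×299) = 3.80 mol.
Step 1 — Isochoric: V stays 50.0 L; P/T = const ⇒ T₂ = 441 K, P₂ = 279 kPa.
W = 0 (no volume change).
ΔU = nCvΔT = 3.80×20.8×(441−299) = 11200 J.
Q = ΔU = 11200 J.
State after step 1: P = 279 kPa, V = 50.0 L, T = 441 K.
Step 2 — Polytropic n=1.15: T₂ = T₁(V₁/V₂)^(n−1) = 441×(0.446)^0.15 = 391 K; P₂ = P₁(V₁/V₂)^n = 110 kPa.
W = (P₁V₁−P₂V₂)/(n−1) = (279×50.0−110×112)/0.15 = 10600 J.
ΔU = nCvΔT = 3.80×20.8×(391−441) = -3970 J.
Q = ΔU + W = 6620 J.
Net over both steps: W = 10600 J, Q = 17800 J, ΔU = 7250 J.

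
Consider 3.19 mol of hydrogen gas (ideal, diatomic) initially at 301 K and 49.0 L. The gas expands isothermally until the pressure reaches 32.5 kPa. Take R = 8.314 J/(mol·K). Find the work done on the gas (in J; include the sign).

-12900 J

P₁ = nRT₁/V₁ = 3.19×8.314×301/49.0 = 163 kPa.
Isothermal: T stays 301 K; PV = const ⇒ V₂ = 246 L, P₂ = 32.5 kPa.
W = nRT ln(V₂/V₁) = 3.19×8.314×301×ln(5.01) = 12900 J.
Work done on the gas = −W_by = -12900 J.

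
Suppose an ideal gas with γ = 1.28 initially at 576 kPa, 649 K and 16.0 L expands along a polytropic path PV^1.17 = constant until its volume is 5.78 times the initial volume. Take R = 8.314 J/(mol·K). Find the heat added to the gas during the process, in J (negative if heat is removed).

5490 J

n = P₁V₁/(RT₁) = 576×16.0/(8.314×649) = 1.71 mol.
Polytropic n=1.17: T₂ = T₁(V₁/V₂)^(n−1) = 649×(0.173)^0.17 = 482 K; P₂ = P₁(V₁/V₂)^n = 74.0 kPa.
W = (P₁V₁−P₂V₂)/(n−1) = (576×16.0−74.0×92.5)/0.17 = 14000 J.
ΔU = nCvΔT = 1.71×29.7×(482−649) = -8490 J.
Q = ΔU + W = 5490 J.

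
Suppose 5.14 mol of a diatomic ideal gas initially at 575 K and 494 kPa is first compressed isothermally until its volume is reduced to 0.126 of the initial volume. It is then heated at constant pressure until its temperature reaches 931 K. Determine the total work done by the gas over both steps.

V₁ = nRT₁/P₁ = 5.14×8.314×575/494 = 49.7 L.
Step 1 — Isothermal: T stays 575 K; PV = const ⇒ V₂ = 6.27 L, P₂ = 3920 kPa.
ΔU = 0 (ideal gas, T constant).
W = nRT ln(V₂/V₁) = 5.14×8.314×575×ln(0.126) = -50900 J.
Q = ΔU + W = -50900 J.
State after step 1: P = 3920 kPa, V = 6.27 L, T = 575 K.
Step 2 — Isobaric: P stays 3920 kPa; V/T = const ⇒ T₂ = 931 K, V₂ = 10.1 L.
W = PΔV = 3920×(10.1−6.27) kPa·L = 15200 J.
ΔU = nCvΔT = 5.14×20.8×(931−575) = 38000 J.
Q = ΔU + W = nCpΔT = 53200 J.
Net over both steps: W = -35700 J, Q = 2350 J, ΔU = 38000 J.

-35700 J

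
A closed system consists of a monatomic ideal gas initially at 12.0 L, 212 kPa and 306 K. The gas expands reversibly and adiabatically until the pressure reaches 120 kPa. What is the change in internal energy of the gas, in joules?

n = P₁V₁/(RT₁) = 212×12.0/(8.314×306) = 1.00 mol.
Adiabatic: T₂/T₁ = (P₂/P₁)^((γ−1)/γ) ⇒ T₂ = 306×(0.566)^0.400 = 244 K; V₂ = 16.9 L.
For an ideal gas ΔU = nCvΔT with Cv = (3/2)R = 12.5 J/(mol·K).
ΔU = 1.00×12.5×(244−306) = -777 J.

-777 J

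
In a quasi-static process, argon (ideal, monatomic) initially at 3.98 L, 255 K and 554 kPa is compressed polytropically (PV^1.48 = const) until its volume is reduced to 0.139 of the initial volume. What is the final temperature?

Polytropic n=1.48: T₂ = T₁(V₁/V₂)^(n−1) = 255×(7.19)^0.48 = 657 K; P₂ = P₁(V₁/V₂)^n = 10300 kPa.

657 K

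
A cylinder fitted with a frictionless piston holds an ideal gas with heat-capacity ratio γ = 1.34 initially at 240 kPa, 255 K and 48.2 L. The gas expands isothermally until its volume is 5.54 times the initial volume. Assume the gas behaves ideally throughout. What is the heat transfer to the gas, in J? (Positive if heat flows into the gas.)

19800 J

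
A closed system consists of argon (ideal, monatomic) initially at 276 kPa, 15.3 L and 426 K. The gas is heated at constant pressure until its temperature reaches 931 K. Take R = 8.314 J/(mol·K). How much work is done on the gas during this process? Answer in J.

n = P₁V₁/(RT₁) = 276×15.3/(8.314×426) = 1.19 mol.
Isobaric: P stays 276 kPa; V/T = const ⇒ T₂ = 931 K, V₂ = 33.4 L.
W = PΔV = 276×(33.4−15.3) kPa·L = 5010 J.
Work done on the gas = −W_by = -5010 J.

-5010 J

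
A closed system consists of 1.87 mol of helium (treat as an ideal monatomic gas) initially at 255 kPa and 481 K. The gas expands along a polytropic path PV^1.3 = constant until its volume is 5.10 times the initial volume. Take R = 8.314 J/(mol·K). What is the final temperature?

295 K

V₁ = nRT₁/P₁ = 1.87×8.314×481/255 = 29.3 L.
Polytropic n=1.3: T₂ = T₁(V₁/V₂)^(n−1) = 481×(0.196)^0.30 = 295 K; P₂ = P₁(V₁/V₂)^n = 30.7 kPa.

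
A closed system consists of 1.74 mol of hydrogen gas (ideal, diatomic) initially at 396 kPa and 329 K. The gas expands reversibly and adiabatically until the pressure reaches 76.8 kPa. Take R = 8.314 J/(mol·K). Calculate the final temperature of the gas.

V₁ = nRT₁/P₁ = 1.74×8.314×329/396 = 12.0 L.
Adiabatic: T₂/T₁ = (P₂/P₁)^((γ−1)/γ) ⇒ T₂ = 329×(0.194)^0.286 = 206 K; V₂ = 38.8 L.

206 K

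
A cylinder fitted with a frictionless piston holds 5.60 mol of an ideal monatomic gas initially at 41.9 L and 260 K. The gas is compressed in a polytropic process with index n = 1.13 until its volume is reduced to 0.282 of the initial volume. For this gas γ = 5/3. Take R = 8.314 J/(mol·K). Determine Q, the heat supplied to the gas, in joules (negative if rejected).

P₁ = nRT₁/V₁ = 5.60×8.314×260/41.9 = 289 kPa.
Polytropic n=1.13: T₂ = T₁(V₁/V₂)^(n−1) = 260×(3.55)^0.13 = 307 K; P₂ = P₁(V₁/V₂)^n = 1210 kPa.
W = (P₁V₁−P₂V₂)/(n−1) = (289×41.9−1210×11.8)/0.13 = -16700 J.
ΔU = nCvΔT = 5.60×12.5×(307−260) = 3250 J.
Q = ΔU + W = -13400 J.

-13400 J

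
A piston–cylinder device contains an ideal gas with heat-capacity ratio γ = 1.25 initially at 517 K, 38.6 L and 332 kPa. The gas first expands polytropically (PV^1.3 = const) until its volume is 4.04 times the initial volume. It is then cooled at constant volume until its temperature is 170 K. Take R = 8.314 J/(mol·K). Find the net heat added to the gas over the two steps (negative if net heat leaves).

-19800 J

n = P₁V₁/(RT₁) = 332×38.6/(8.314×517) = 2.98 mol.
Step 1 — Polytropic n=1.3: T₂ = T₁(V₁/V₂)^(n−1) = 517×(0.248)^0.30 = 340 K; P₂ = P₁(V₁/V₂)^n = 54.1 kPa.
W = (P₁V₁−P₂V₂)/(n−1) = (332×38.6−54.1×156)/0.30 = 14600 J.
ΔU = nCvΔT = 2.98×33.3×(340−517) = -17500 J.
Q = ΔU + W = -2920 J.
State after step 1: P = 54.1 kPa, V = 156 L, T = 340 K.
Step 2 — Isochoric: V stays 156 L; P/T = const ⇒ T₂ = 170 K, P₂ = 27.0 kPa.
W = 0 (no volume change).
ΔU = nCvΔT = 2.98×33.3×(170−340) = -16900 J.
Q = ΔU = -16900 J.
Net over both steps: W = 14600 J, Q = -19800 J, ΔU = -34400 J.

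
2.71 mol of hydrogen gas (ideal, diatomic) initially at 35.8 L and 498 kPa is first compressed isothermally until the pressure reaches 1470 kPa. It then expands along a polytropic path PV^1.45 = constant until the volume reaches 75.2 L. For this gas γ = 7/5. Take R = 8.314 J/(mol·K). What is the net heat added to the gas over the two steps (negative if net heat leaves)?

-22100 J

T₁ = P₁V₁/(nR) = 498×35.8/(2.71×8.314) = 791 K.
Step 1 — Isothermal: T stays 791 K; PV = const ⇒ V₂ = 12.1 L, P₂ = 1470 kPa.
ΔU = 0 (ideal gas, T constant).
W = nRT ln(V₂/V₁) = 2.71×8.314×791×ln(0.339) = -19300 J.
Q = ΔU + W = -19300 J.
State after step 1: P = 1470 kPa, V = 12.1 L, T = 791 K.
Step 2 — Polytropic n=1.45: T₂ = T₁(V₁/V₂)^(n−1) = 791×(0.161)^0.45 = 348 K; P₂ = P₁(V₁/V₂)^n = 104 kPa.
W = (P₁V₁−P₂V₂)/(n−1) = (1470×12.1−104×75.2)/0.45 = 22200 J.
ΔU = nCvΔT = 2.71×20.8×(348−791) = -25000 J.
Q = ΔU + W = -2770 J.
Net over both steps: W = 2890 J, Q = -22100 J, ΔU = -25000 J.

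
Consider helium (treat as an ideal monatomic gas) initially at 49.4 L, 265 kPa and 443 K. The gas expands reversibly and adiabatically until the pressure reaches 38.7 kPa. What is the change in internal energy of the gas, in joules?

n = P₁V₁/(RT₁) = 265×49.4/(8.314×443) = 3.55 mol.
Adiabatic: T₂/T₁ = (P₂/P₁)^((γ−1)/γ) ⇒ T₂ = 443×(0.146)^0.400 = 205 K; V₂ = 157 L.
For an ideal gas ΔU = nCvΔT with Cv = (3/2)R = 12.5 J/(mol·K).
ΔU = 3.55×12.5×(205−443) = -10500 J.

-10500 J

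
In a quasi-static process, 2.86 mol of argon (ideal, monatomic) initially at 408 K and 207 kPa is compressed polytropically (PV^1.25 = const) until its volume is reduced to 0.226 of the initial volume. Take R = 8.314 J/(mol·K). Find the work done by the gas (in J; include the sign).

V₁ = nRT₁/P₁ = 2.86×8.314×408/207 = 46.9 L.
Polytropic n=1.25: T₂ = T₁(V₁/V₂)^(n−1) = 408×(4.42)^0.25 = 592 K; P₂ = P₁(V₁/V₂)^n = 1330 kPa.
W = (P₁V₁−P₂V₂)/(n−1) = (207×46.9−1330×10.6)/0.25 = -17500 J.

-17500 J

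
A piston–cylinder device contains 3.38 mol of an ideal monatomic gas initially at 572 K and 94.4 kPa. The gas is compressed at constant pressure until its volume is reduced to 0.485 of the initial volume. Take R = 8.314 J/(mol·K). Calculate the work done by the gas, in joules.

-8280 J

V₁ = nRT₁/P₁ = 3.38×8.314×572/94.4 = 170 L.
Isobaric: P stays 94.4 kPa; V/T = const ⇒ T₂ = 277 K, V₂ = 82.6 L.
W = PΔV = 94.4×(82.6−170) kPa·L = -8280 J.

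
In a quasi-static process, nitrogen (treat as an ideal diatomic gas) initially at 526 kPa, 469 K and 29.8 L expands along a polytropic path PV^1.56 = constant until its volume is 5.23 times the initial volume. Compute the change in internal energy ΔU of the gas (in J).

n = P₁V₁/(RT₁) = 526×29.8/(8.314×469) = 4.02 mol.
Polytropic n=1.56: T₂ = T₁(V₁/V₂)^(n−1) = 469×(0.191)^0.56 = 186 K; P₂ = P₁(V₁/V₂)^n = 39.8 kPa.
For an ideal gas ΔU = nCvΔT with Cv = (5/2)R = 20.8 J/(mol·K).
ΔU = 4.02×20.8×(186−469) = -23700 J.

-23700 J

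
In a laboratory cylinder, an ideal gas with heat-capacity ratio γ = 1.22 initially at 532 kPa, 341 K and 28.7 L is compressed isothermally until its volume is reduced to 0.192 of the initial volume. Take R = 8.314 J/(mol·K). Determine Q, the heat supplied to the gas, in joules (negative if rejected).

n = P₁V₁/(RT₁) = 532×28.7/(8.314×341) = 5.39 mol.
Isothermal: T stays 341 K; PV = const ⇒ V₂ = 5.51 L, P₂ = 2770 kPa.
ΔU = 0 (ideal gas, T constant).
W = nRT ln(V₂/V₁) = 5.39×8.314×341×ln(0.192) = -25200 J.
Q = ΔU + W = -25200 J.

-25200 J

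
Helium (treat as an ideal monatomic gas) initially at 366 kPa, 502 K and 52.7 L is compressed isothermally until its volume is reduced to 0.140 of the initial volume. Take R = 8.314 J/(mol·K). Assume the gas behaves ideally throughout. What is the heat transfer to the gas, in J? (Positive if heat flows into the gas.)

-37900 J

n = P₁V₁/(RT₁) = 366×52.7/(8.314×502) = 4.62 mol.
Isothermal: T stays 502 K; PV = const ⇒ V₂ = 7.38 L, P₂ = 2610 kPa.
ΔU = 0 (ideal gas, T constant).
W = nRT ln(V₂/V₁) = 4.62×8.314×502×ln(0.140) = -37900 J.
Q = ΔU + W = -37900 J.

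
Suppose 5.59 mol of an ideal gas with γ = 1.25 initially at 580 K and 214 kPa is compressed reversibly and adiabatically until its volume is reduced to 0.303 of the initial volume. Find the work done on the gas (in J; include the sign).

37500 J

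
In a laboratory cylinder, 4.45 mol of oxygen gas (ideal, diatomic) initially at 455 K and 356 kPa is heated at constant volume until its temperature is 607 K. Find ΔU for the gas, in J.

14100 J

V₁ = nRT₁/P₁ = 4.45×8.314×455/356 = 47.3 L.
Isochoric: V stays 47.3 L; P/T = const ⇒ T₂ = 607 K, P₂ = 475 kPa.
For an ideal gas ΔU = nCvΔT with Cv = (5/2)R = 20.8 J/(mol·K).
ΔU = 4.45×20.8×(607−455) = 14100 J.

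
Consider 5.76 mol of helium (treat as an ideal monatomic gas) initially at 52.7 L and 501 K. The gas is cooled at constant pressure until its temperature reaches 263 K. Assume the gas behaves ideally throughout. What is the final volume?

27.7 L

P₁ = nRT₁/V₁ = 5.76×8.314×501/52.7 = 455 kPa.
Isobaric: P stays 455 kPa; V/T = const ⇒ T₂ = 263 K, V₂ = 27.7 L.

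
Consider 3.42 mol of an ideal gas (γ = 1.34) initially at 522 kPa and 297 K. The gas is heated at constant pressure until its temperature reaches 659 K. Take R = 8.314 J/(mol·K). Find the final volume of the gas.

35.9 L

V₁ = nRT₁/P₁ = 3.42×8.314×297/522 = 16.2 L.
Isobaric: P stays 522 kPa; V/T = const ⇒ T₂ = 659 K, V₂ = 35.9 L.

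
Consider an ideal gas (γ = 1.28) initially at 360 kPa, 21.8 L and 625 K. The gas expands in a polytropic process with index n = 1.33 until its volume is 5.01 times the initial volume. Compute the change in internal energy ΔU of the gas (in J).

-11600 J

n = P₁V₁/(RT₁) = 360×21.8/(8.314×625) = 1.51 mol.
Polytropic n=1.33: T₂ = T₁(V₁/V₂)^(n−1) = 625×(0.200)^0.33 = 367 K; P₂ = P₁(V₁/V₂)^n = 42.2 kPa.
For an ideal gas ΔU = nCvΔT with Cv = R/(γ−1) = 29.7 J/(mol·K).
ΔU = 1.51×29.7×(367−625) = -11600 J.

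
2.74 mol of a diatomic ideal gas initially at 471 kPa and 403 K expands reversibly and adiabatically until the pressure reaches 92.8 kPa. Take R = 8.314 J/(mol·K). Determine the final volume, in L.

62.2 L

V₁ = nRT₁/P₁ = 2.74×8.314×403/471 = 19.5 L.
Adiabatic: T₂/T₁ = (P₂/P₁)^((γ−1)/γ) ⇒ T₂ = 403×(0.197)^0.286 = 253 K; V₂ = 62.2 L.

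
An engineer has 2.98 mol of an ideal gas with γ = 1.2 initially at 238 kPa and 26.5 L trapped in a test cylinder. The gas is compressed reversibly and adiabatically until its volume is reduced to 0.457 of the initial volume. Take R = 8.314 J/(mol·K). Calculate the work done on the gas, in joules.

5350 J

T₁ = P₁V₁/(nR) = 238×26.5/(2.98×8.314) = 255 K.
Adiabatic: TV^(γ−1) = const ⇒ T₂ = 255×(2.19)^0.200 = 298 K; PV^γ = const ⇒ P₂ = 609 kPa.
ΔU = nCvΔT = 2.98×41.6×(298−255) = 5350 J.
Q = 0 for an adiabatic process, so W = −ΔU = -5350 J.
Work done on the gas = −W_by = 5350 J.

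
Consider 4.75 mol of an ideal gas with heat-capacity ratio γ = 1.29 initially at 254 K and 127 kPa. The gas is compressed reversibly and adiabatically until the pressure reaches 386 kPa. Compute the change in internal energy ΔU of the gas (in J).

V₁ = nRT₁/P₁ = 4.75×8.314×254/127 = 79.0 L.
Adiabatic: T₂/T₁ = (P₂/P₁)^((γ−1)/γ) ⇒ T₂ = 254×(3.04)^0.225 = 326 K; V₂ = 33.4 L.
For an ideal gas ΔU = nCvΔT with Cv = R/(γ−1) = 28.7 J/(mol·K).
ΔU = 4.75×28.7×(326−254) = 9820 J.

9820 J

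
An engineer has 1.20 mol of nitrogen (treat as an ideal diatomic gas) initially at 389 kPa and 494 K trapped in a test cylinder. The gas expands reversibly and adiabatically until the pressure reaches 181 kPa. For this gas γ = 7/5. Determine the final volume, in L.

V₁ = nRT₁/P₁ = 1.20×8.314×494/389 = 12.7 L.
Adiabatic: T₂/T₁ = (P₂/P₁)^((γ−1)/γ) ⇒ T₂ = 494×(0.465)^0.286 = 397 K; V₂ = 21.9 L.

21.9 L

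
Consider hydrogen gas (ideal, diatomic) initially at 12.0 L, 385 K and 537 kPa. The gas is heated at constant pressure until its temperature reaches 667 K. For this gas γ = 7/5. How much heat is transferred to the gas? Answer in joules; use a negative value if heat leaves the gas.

16500 J

n = P₁V₁/(RT₁) = 537×12.0/(8.314×385) = 2.01 mol.
Isobaric: P stays 537 kPa; V/T = const ⇒ T₂ = 667 K, V₂ = 20.8 L.
W = PΔV = 537×(20.8−12.0) kPa·L = 4720 J.
ΔU = nCvΔT = 2.01×20.8×(667−385) = 11800 J.
Q = ΔU + W = nCpΔT = 16500 J.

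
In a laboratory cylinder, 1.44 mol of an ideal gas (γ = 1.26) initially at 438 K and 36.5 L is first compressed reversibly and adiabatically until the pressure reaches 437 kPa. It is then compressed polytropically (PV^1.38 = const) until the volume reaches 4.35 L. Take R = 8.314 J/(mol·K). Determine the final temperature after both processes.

884 K

P₁ = nRT₁/V₁ = 1.44×8.314×438/36.5 = 144 kPa.
Step 1 — Adiabatic: T₂/T₁ = (P₂/P₁)^((γ−1)/γ) ⇒ T₂ = 438×(3.04)^0.206 = 551 K; V₂ = 15.1 L.
ΔU = nCvΔT = 1.44×32.0×(551−438) = 5200 J.
Q = 0 for an adiabatic process, so W = −ΔU = -5200 J.
State after step 1: P = 437 kPa, V = 15.1 L, T = 551 K.
Step 2 — Polytropic n=1.38: T₂ = T₁(V₁/V₂)^(n−1) = 551×(3.47)^0.38 = 884 K; P₂ = P₁(V₁/V₂)^n = 2430 kPa.
W = (P₁V₁−P₂V₂)/(n−1) = (437×15.1−2430×4.35)/0.38 = -10500 J.
ΔU = nCvΔT = 1.44×32.0×(884−551) = 15300 J.
Q = ΔU + W = 4840 J.
Net over both steps: W = -15700 J, Q = 4840 J, ΔU = 20500 J.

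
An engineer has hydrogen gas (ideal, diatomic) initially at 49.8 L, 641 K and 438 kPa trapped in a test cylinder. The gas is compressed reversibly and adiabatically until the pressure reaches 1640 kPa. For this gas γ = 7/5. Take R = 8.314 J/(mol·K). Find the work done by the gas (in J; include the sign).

-25000 J

n = P₁V₁/(RT₁) = 438×49.8/(8.314×641) = 4.09 mol.
Adiabatic: T₂/T₁ = (P₂/P₁)^((γ−1)/γ) ⇒ T₂ = 641×(3.74)^0.286 = 935 K; V₂ = 19.4 L.
ΔU = nCvΔT = 4.09×20.8×(935−641) = 25000 J.
Q = 0 for an adiabatic process, so W = −ΔU = -25000 J.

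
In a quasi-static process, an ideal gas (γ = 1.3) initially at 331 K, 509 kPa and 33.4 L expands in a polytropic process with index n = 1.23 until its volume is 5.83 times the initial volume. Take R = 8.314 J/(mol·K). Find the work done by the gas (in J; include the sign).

24600 J

n = P₁V₁/(RT₁) = 509×33.4/(8.314×331) = 6.18 mol.
Polytropic n=1.23: T₂ = T₁(V₁/V₂)^(n−1) = 331×(0.172)^0.23 = 221 K; P₂ = P₁(V₁/V₂)^n = 58.2 kPa.
W = (P₁V₁−P₂V₂)/(n−1) = (509×33.4−58.2×195)/0.23 = 24600 J.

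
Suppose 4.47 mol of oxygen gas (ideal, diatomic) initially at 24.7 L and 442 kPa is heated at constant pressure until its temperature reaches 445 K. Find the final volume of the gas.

T₁ = P₁V₁/(nR) = 442×24.7/(4.47×8.314) = 294 K.
Isobaric: P stays 442 kPa; V/T = const ⇒ T₂ = 445 K, V₂ = 37.4 L.

37.4 L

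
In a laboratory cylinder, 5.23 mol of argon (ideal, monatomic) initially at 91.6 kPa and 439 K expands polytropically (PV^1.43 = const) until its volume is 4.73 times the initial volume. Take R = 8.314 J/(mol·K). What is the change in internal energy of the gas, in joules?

V₁ = nRT₁/P₁ = 5.23×8.314×439/91.6 = 208 L.
Polytropic n=1.43: T₂ = T₁(V₁/V₂)^(n−1) = 439×(0.211)^0.43 = 225 K; P₂ = P₁(V₁/V₂)^n = 9.93 kPa.
For an ideal gas ΔU = nCvΔT with Cv = (3/2)R = 12.5 J/(mol·K).
ΔU = 5.23×12.5×(225−439) = -14000 J.

-14000 J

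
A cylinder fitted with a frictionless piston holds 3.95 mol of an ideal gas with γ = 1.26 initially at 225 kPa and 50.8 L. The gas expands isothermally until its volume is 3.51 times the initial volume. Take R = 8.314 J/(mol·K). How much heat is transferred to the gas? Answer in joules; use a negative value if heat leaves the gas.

14400 J

T₁ = P₁V₁/(nR) = 225×50.8/(3.95×8.314) = 348 K.
Isothermal: T stays 348 K; PV = const ⇒ V₂ = 178 L, P₂ = 64.1 kPa.
ΔU = 0 (ideal gas, T constant).
W = nRT ln(V₂/V₁) = 3.95×8.314×348×ln(3.51) = 14400 J.
Q = ΔU + W = 14400 J.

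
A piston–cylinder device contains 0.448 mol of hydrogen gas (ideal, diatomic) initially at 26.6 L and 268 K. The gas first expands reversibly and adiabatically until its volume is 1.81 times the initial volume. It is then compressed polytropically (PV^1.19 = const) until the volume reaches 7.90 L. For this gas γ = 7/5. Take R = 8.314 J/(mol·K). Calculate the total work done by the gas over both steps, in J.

-1170 J

P₁ = nRT₁/V₁ = 0.448×8.314×268/26.6 = 37.5 kPa.
Step 1 — Adiabatic: TV^(γ−1) = const ⇒ T₂ = 268×(0.552)^0.400 = 211 K; PV^γ = const ⇒ P₂ = 16.4 kPa.
ΔU = nCvΔT = 0.448×20.8×(211−268) = -527 J.
Q = 0 for an adiabatic process, so W = −ΔU = 527 J.
State after step 1: P = 16.4 kPa, V = 48.1 L, T = 211 K.
Step 2 — Polytropic n=1.19: T₂ = T₁(V₁/V₂)^(n−1) = 211×(6.09)^0.19 = 298 K; P₂ = P₁(V₁/V₂)^n = 140 kPa.
W = (P₁V₁−P₂V₂)/(n−1) = (16.4×48.1−140×7.90)/0.19 = -1700 J.
ΔU = nCvΔT = 0.448×20.8×(298−211) = 806 J.
Q = ΔU + W = -891 J.
Net over both steps: W = -1170 J, Q = -891 J, ΔU = 279 J.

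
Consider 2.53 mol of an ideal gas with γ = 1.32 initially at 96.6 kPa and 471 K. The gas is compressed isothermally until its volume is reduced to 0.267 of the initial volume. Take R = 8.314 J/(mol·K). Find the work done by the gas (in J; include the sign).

-13100 J

V₁ = nRT₁/P₁ = 2.53×8.314×471/96.6 = 103 L.
Isothermal: T stays 471 K; PV = const ⇒ V₂ = 27.4 L, P₂ = 362 kPa.
W = nRT ln(V₂/V₁) = 2.53×8.314×471×ln(0.267) = -13100 J.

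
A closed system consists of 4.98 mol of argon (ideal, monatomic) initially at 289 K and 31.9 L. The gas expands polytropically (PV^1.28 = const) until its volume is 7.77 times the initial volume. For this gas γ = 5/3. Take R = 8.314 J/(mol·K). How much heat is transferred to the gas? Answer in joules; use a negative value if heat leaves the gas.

10800 J

P₁ = nRT₁/V₁ = 4.98×8.314×289/31.9 = 375 kPa.
Polytropic n=1.28: T₂ = T₁(V₁/V₂)^(n−1) = 289×(0.129)^0.28 = 163 K; P₂ = P₁(V₁/V₂)^n = 27.2 kPa.
W = (P₁V₁−P₂V₂)/(n−1) = (375×31.9−27.2×248)/0.28 = 18700 J.
ΔU = nCvΔT = 4.98×12.5×(163−289) = -7840 J.
Q = ΔU + W = 10800 J.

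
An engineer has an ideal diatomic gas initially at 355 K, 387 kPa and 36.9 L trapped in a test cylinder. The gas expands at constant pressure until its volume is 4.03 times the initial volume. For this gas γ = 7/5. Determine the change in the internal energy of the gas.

108000 J

n = P₁V₁/(RT₁) = 387×36.9/(8.314×355) = 4.84 mol.
Isobaric: P stays 387 kPa; V/T = const ⇒ T₂ = 1430 K, V₂ = 149 L.
For an ideal gas ΔU = nCvΔT with Cv = (5/2)R = 20.8 J/(mol·K).
ΔU = 4.84×20.8×(1430−355) = 108000 J.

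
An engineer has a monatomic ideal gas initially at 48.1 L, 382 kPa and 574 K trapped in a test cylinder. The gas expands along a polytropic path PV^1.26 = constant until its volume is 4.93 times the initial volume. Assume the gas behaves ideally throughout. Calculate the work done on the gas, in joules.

n = P₁V₁/(RT₁) = 382×48.1/(8.314×574) = 3.85 mol.
Polytropic n=1.26: T₂ = T₁(V₁/V₂)^(n−1) = 574×(0.203)^0.26 = 379 K; P₂ = P₁(V₁/V₂)^n = 51.2 kPa.
W = (P₁V₁−P₂V₂)/(n−1) = (382×48.1−51.2×237)/0.26 = 24000 J.
Work done on the gas = −W_by = -24000 J.

-24000 J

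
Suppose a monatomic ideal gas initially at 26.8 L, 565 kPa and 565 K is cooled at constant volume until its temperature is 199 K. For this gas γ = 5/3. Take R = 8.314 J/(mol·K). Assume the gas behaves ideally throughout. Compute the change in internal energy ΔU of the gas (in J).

n = P₁V₁/(RT₁) = 565×26.8/(8.314×565) = 3.22 mol.
Isochoric: V stays 26.8 L; P/T = const ⇒ T₂ = 199 K, P₂ = 199 kPa.
For an ideal gas ΔU = nCvΔT with Cv = (3/2)R = 12.5 J/(mol·K).
ΔU = 3.22×12.5×(199−565) = -14700 J.

-14700 J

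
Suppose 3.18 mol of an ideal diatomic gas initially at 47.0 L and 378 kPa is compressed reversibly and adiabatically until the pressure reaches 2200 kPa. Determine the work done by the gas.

-29100 J

T₁ = P₁V₁/(nR) = 378×47.0/(3.18×8.314) = 672 K.
Adiabatic: T₂/T₁ = (P₂/P₁)^((γ−1)/γ) ⇒ T₂ = 672×(5.82)^0.286 = 1110 K; V₂ = 13.4 L.
ΔU = nCvΔT = 3.18×20.8×(1110−672) = 29100 J.
Q = 0 for an adiabatic process, so W = −ΔU = -29100 J.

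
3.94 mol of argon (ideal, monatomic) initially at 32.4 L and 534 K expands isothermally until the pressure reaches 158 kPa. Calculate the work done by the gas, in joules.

21500 J

P₁ = nRT₁/V₁ = 3.94×8.314×534/32.4 = 540 kPa.
Isothermal: T stays 534 K; PV = const ⇒ V₂ = 111 L, P₂ = 158 kPa.
W = nRT ln(V₂/V₁) = 3.94×8.314×534×ln(3.42) = 21500 J.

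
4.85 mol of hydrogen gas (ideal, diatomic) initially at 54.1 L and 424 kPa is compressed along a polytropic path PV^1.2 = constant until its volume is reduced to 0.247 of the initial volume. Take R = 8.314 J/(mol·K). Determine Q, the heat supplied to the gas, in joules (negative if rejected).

T₁ = P₁V₁/(nR) = 424×54.1/(4.85×8.314) = 569 K.
Polytropic n=1.2: T₂ = T₁(V₁/V₂)^(n−1) = 569×(4.05)^0.20 = 752 K; P₂ = P₁(V₁/V₂)^n = 2270 kPa.
W = (P₁V₁−P₂V₂)/(n−1) = (424×54.1−2270×13.4)/0.20 = -37000 J.
ΔU = nCvΔT = 4.85×20.8×(752−569) = 18500 J.
Q = ΔU + W = -18500 J.

-18500 J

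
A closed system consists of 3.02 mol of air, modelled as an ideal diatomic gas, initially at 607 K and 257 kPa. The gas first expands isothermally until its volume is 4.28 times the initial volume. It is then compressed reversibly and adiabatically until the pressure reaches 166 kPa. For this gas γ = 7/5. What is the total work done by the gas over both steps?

9310 J

V₁ = nRT₁/P₁ = 3.02×8.314×607/257 = 59.3 L.
Step 1 — Isothermal: T stays 607 K; PV = const ⇒ V₂ = 254 L, P₂ = 60.0 kPa.
ΔU = 0 (ideal gas, T constant).
W = nRT ln(V₂/V₁) = 3.02×8.314×607×ln(4.28) = 22200 J.
Q = ΔU + W = 22200 J.
State after step 1: P = 60.0 kPa, V = 254 L, T = 607 K.
Step 2 — Adiabatic: T₂/T₁ = (P₂/P₁)^((γ−1)/γ) ⇒ T₂ = 607×(2.76)^0.286 = 812 K; V₂ = 123 L.
ΔU = nCvΔT = 3.02×20.8×(812−607) = 12800 J.
Q = 0 for an adiabatic process, so W = −ΔU = -12800 J.
Net over both steps: W = 9310 J, Q = 22200 J, ΔU = 12800 J.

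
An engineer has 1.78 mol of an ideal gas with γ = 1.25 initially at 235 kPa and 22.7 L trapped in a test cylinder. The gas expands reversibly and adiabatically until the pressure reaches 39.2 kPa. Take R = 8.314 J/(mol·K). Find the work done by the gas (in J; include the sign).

T₁ = P₁V₁/(nR) = 235×22.7/(1.78×8.314) = 360 K.
Adiabatic: T₂/T₁ = (P₂/P₁)^((γ−1)/γ) ⇒ T₂ = 360×(0.167)^0.200 = 252 K; V₂ = 95.1 L.
ΔU = nCvΔT = 1.78×33.3×(252−360) = -6420 J.
Q = 0 for an adiabatic process, so W = −ΔU = 6420 J.

6420 J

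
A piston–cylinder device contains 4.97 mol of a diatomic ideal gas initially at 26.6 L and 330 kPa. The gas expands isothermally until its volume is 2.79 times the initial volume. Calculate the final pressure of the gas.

118 kPa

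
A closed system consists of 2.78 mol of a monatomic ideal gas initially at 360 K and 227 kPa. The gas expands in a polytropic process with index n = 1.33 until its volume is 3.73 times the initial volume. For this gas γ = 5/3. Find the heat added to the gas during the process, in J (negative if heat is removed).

4490 J

V₁ = nRT₁/P₁ = 2.78×8.314×360/227 = 36.7 L.
Polytropic n=1.33: T₂ = T₁(V₁/V₂)^(n−1) = 360×(0.268)^0.33 = 233 K; P₂ = P₁(V₁/V₂)^n = 39.4 kPa.
W = (P₁V₁−P₂V₂)/(n−1) = (227×36.7−39.4×137)/0.33 = 8880 J.
ΔU = nCvΔT = 2.78×12.5×(233−360) = -4400 J.
Q = ΔU + W = 4490 J.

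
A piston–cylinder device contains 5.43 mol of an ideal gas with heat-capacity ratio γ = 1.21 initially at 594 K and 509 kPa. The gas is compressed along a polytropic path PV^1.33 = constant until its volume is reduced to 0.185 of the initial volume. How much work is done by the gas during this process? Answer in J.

-60600 J

V₁ = nRT₁/P₁ = 5.43×8.314×594/509 = 52.7 L.
Polytropic n=1.33: T₂ = T₁(V₁/V₂)^(n−1) = 594×(5.41)^0.33 = 1040 K; P₂ = P₁(V₁/V₂)^n = 4800 kPa.
W = (P₁V₁−P₂V₂)/(n−1) = (509×52.7−4800×9.75)/0.33 = -60600 J.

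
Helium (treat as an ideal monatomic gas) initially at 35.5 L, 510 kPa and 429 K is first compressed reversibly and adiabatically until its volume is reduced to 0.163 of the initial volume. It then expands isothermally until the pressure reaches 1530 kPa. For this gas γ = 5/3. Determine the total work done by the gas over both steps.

n = P₁V₁/(RT₁) = 510×35.5/(8.314×429) = 5.08 mol.
Step 1 — Adiabatic: TV^(γ−1) = const ⇒ T₂ = 429×(6.13)^0.667 = 1440 K; PV^γ = const ⇒ P₂ = 10500 kPa.
ΔU = nCvΔT = 5.08×12.5×(1440−429) = 63900 J.
Q = 0 for an adiabatic process, so W = −ΔU = -63900 J.
State after step 1: P = 10500 kPa, V = 5.79 L, T = 1440 K.
Step 2 — Isothermal: T stays 1440 K; PV = const ⇒ V₂ = 39.7 L, P₂ = 1530 kPa.
ΔU = 0 (ideal gas, T constant).
W = nRT ln(V₂/V₁) = 5.08×8.314×1440×ln(6.85) = 117000 J.
Q = ΔU + W = 117000 J.
Net over both steps: W = 52900 J, Q = 117000 J, ΔU = 63900 J.

52900 J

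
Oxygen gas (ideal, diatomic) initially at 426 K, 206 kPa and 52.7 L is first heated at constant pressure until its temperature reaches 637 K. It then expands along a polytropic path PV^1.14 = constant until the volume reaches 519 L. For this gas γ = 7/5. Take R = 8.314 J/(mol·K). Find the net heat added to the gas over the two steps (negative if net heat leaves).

36300 J

n = P₁V₁/(RT₁) = 206×52.7/(8.314×426) = 3.07 mol.
Step 1 — Isobaric: P stays 206 kPa; V/T = const ⇒ T₂ = 637 K, V₂ = 78.8 L.
W = PΔV = 206×(78.8−52.7) kPa·L = 5380 J.
ΔU = nCvΔT = 3.07×20.8×(637−426) = 13400 J.
Q = ΔU + W = nCpΔT = 18800 J.
State after step 1: P = 206 kPa, V = 78.8 L, T = 637 K.
Step 2 — Polytropic n=1.14: T₂ = T₁(V₁/V₂)^(n−1) = 637×(0.152)^0.14 = 489 K; P₂ = P₁(V₁/V₂)^n = 24.0 kPa.
W = (P₁V₁−P₂V₂)/(n−1) = (206×78.8−24.0×519)/0.14 = 26900 J.
ΔU = nCvΔT = 3.07×20.8×(489−637) = -9410 J.
Q = ΔU + W = 17500 J.
Net over both steps: W = 32300 J, Q = 36300 J, ΔU = 4030 J.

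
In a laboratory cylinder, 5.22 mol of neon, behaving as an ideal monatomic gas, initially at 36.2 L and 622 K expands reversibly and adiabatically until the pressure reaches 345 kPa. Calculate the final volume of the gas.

P₁ = nRT₁/V₁ = 5.22×8.314×622/36.2 = 746 kPa.
Adiabatic: T₂/T₁ = (P₂/P₁)^((γ−1)/γ) ⇒ T₂ = 622×(0.463)^0.400 = 457 K; V₂ = 57.5 L.

57.5 L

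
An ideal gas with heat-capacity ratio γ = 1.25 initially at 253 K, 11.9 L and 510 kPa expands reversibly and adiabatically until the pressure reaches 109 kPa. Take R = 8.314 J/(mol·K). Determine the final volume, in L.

40.9 L

Adiabatic: T₂/T₁ = (P₂/P₁)^((γ−1)/γ) ⇒ T₂ = 253×(0.214)^0.200 = 186 K; V₂ = 40.9 L.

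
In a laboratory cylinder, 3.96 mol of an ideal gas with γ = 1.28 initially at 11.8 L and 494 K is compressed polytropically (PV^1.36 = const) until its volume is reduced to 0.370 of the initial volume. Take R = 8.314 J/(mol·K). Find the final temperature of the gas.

707 K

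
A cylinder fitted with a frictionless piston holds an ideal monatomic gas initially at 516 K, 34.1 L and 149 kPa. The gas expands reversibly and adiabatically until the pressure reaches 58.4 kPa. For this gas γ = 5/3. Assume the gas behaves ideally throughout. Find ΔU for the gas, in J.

n = P₁V₁/(RT₁) = 149×34.1/(8.314×516) = 1.18 mol.
Adiabatic: T₂/T₁ = (P₂/P₁)^((γ−1)/γ) ⇒ T₂ = 516×(0.392)^0.400 = 355 K; V₂ = 59.8 L.
For an ideal gas ΔU = nCvΔT with Cv = (3/2)R = 12.5 J/(mol·K).
ΔU = 1.18×12.5×(355−516) = -2380 J.

-2380 J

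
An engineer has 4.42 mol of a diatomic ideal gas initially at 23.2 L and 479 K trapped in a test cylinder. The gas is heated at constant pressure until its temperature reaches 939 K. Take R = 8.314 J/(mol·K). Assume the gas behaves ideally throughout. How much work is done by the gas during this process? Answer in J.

P₁ = nRT₁/V₁ = 4.42×8.314×479/23.2 = 759 kPa.
Isobaric: P stays 759 kPa; V/T = const ⇒ T₂ = 939 K, V₂ = 45.5 L.
W = PΔV = 759×(45.5−23.2) kPa·L = 16900 J.

16900 J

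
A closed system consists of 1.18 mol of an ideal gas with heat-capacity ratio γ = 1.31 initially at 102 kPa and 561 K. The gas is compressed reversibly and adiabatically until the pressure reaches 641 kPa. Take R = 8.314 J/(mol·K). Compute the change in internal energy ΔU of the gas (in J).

V₁ = nRT₁/P₁ = 1.18×8.314×561/102 = 54.0 L.
Adiabatic: T₂/T₁ = (P₂/P₁)^((γ−1)/γ) ⇒ T₂ = 561×(6.28)^0.237 = 867 K; V₂ = 13.3 L.
For an ideal gas ΔU = nCvΔT with Cv = R/(γ−1) = 26.8 J/(mol·K).
ΔU = 1.18×26.8×(867−561) = 9670 J.

9670 J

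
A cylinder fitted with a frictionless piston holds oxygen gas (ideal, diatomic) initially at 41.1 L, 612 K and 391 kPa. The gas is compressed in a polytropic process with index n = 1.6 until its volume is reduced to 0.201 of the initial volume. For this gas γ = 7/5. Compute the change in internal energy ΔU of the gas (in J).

65000 J

n = P₁V₁/(RT₁) = 391×41.1/(8.314×612) = 3.16 mol.
Polytropic n=1.6: T₂ = T₁(V₁/V₂)^(n−1) = 612×(4.98)^0.60 = 1600 K; P₂ = P₁(V₁/V₂)^n = 5090 kPa.
For an ideal gas ΔU = nCvΔT with Cv = (5/2)R = 20.8 J/(mol·K).
ΔU = 3.16×20.8×(1600−612) = 65000 J.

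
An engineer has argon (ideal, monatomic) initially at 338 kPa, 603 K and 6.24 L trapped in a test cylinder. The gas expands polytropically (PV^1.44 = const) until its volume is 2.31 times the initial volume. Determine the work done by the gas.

1480 J

n = P₁V₁/(RT₁) = 338×6.24/(8.314×603) = 0.421 mol.
Polytropic n=1.44: T₂ = T₁(V₁/V₂)^(n−1) = 603×(0.433)^0.44 = 417 K; P₂ = P₁(V₁/V₂)^n = 101 kPa.
W = (P₁V₁−P₂V₂)/(n−1) = (338×6.24−101×14.4)/0.44 = 1480 J.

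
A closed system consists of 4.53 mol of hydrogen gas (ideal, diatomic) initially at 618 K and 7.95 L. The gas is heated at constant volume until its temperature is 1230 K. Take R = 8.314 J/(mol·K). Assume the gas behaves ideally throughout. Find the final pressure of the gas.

P₁ = nRT₁/V₁ = 4.53×8.314×618/7.95 = 2930 kPa.
Isochoric: V stays 7.95 L; P/T = const ⇒ T₂ = 1230 K, P₂ = 5830 kPa.

5830 kPa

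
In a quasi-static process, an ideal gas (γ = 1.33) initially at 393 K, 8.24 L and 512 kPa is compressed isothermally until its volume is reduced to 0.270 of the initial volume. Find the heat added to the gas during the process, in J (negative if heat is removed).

n = P₁V₁/(RT₁) = 512×8.24/(8.314×393) = 1.29 mol.
Isothermal: T stays 393 K; PV = const ⇒ V₂ = 2.22 L, P₂ = 1900 kPa.
ΔU = 0 (ideal gas, T constant).
W = nRT ln(V₂/V₁) = 1.29×8.314×393×ln(0.270) = -5520 J.
Q = ΔU + W = -5520 J.

-5520 J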